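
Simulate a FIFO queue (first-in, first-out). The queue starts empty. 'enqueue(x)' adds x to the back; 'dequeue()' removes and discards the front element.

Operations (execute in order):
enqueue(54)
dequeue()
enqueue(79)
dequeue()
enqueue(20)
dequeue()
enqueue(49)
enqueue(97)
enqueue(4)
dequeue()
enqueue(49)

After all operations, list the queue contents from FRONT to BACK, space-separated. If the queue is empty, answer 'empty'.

Answer: 97 4 49

Derivation:
enqueue(54): [54]
dequeue(): []
enqueue(79): [79]
dequeue(): []
enqueue(20): [20]
dequeue(): []
enqueue(49): [49]
enqueue(97): [49, 97]
enqueue(4): [49, 97, 4]
dequeue(): [97, 4]
enqueue(49): [97, 4, 49]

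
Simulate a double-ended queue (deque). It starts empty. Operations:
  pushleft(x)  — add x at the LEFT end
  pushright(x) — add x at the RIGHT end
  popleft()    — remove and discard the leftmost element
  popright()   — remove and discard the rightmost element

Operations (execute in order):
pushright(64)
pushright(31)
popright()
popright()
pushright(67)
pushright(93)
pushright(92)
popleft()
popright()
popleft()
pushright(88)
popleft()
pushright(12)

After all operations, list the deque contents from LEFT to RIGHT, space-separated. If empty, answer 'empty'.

pushright(64): [64]
pushright(31): [64, 31]
popright(): [64]
popright(): []
pushright(67): [67]
pushright(93): [67, 93]
pushright(92): [67, 93, 92]
popleft(): [93, 92]
popright(): [93]
popleft(): []
pushright(88): [88]
popleft(): []
pushright(12): [12]

Answer: 12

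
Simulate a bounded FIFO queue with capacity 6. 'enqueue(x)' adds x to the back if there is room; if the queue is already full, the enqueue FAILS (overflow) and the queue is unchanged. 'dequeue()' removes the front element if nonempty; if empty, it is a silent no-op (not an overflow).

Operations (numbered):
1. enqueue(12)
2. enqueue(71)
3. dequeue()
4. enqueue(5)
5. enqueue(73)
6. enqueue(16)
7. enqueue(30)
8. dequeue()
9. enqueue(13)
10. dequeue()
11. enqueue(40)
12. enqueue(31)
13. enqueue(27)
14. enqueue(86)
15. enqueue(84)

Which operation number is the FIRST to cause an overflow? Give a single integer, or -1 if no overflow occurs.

Answer: 13

Derivation:
1. enqueue(12): size=1
2. enqueue(71): size=2
3. dequeue(): size=1
4. enqueue(5): size=2
5. enqueue(73): size=3
6. enqueue(16): size=4
7. enqueue(30): size=5
8. dequeue(): size=4
9. enqueue(13): size=5
10. dequeue(): size=4
11. enqueue(40): size=5
12. enqueue(31): size=6
13. enqueue(27): size=6=cap → OVERFLOW (fail)
14. enqueue(86): size=6=cap → OVERFLOW (fail)
15. enqueue(84): size=6=cap → OVERFLOW (fail)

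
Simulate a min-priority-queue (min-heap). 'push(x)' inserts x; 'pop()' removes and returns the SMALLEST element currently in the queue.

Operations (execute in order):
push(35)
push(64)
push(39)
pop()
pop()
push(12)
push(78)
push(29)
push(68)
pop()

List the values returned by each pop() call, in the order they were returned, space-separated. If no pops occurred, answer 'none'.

push(35): heap contents = [35]
push(64): heap contents = [35, 64]
push(39): heap contents = [35, 39, 64]
pop() → 35: heap contents = [39, 64]
pop() → 39: heap contents = [64]
push(12): heap contents = [12, 64]
push(78): heap contents = [12, 64, 78]
push(29): heap contents = [12, 29, 64, 78]
push(68): heap contents = [12, 29, 64, 68, 78]
pop() → 12: heap contents = [29, 64, 68, 78]

Answer: 35 39 12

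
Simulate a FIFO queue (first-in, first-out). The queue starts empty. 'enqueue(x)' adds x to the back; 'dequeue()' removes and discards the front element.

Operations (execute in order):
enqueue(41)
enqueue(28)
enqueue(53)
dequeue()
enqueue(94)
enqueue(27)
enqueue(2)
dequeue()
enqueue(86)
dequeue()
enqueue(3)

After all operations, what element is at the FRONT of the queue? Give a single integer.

enqueue(41): queue = [41]
enqueue(28): queue = [41, 28]
enqueue(53): queue = [41, 28, 53]
dequeue(): queue = [28, 53]
enqueue(94): queue = [28, 53, 94]
enqueue(27): queue = [28, 53, 94, 27]
enqueue(2): queue = [28, 53, 94, 27, 2]
dequeue(): queue = [53, 94, 27, 2]
enqueue(86): queue = [53, 94, 27, 2, 86]
dequeue(): queue = [94, 27, 2, 86]
enqueue(3): queue = [94, 27, 2, 86, 3]

Answer: 94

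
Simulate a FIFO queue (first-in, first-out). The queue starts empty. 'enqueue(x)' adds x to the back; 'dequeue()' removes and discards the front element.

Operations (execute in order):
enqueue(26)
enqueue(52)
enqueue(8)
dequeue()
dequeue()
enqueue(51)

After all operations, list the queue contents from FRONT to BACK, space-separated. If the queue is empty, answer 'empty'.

enqueue(26): [26]
enqueue(52): [26, 52]
enqueue(8): [26, 52, 8]
dequeue(): [52, 8]
dequeue(): [8]
enqueue(51): [8, 51]

Answer: 8 51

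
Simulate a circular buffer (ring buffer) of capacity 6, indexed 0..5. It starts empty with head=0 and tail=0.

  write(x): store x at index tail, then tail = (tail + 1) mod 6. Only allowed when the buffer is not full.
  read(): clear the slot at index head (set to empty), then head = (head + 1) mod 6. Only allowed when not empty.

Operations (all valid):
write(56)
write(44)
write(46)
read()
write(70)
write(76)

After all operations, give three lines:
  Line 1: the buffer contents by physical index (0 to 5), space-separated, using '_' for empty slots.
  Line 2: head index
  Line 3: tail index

write(56): buf=[56 _ _ _ _ _], head=0, tail=1, size=1
write(44): buf=[56 44 _ _ _ _], head=0, tail=2, size=2
write(46): buf=[56 44 46 _ _ _], head=0, tail=3, size=3
read(): buf=[_ 44 46 _ _ _], head=1, tail=3, size=2
write(70): buf=[_ 44 46 70 _ _], head=1, tail=4, size=3
write(76): buf=[_ 44 46 70 76 _], head=1, tail=5, size=4

Answer: _ 44 46 70 76 _
1
5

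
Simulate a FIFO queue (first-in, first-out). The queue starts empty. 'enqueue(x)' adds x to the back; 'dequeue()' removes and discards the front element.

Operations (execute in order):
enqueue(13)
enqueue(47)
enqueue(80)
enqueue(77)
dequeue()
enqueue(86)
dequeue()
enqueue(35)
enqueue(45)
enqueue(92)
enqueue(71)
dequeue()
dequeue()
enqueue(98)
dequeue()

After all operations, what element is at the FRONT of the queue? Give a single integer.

enqueue(13): queue = [13]
enqueue(47): queue = [13, 47]
enqueue(80): queue = [13, 47, 80]
enqueue(77): queue = [13, 47, 80, 77]
dequeue(): queue = [47, 80, 77]
enqueue(86): queue = [47, 80, 77, 86]
dequeue(): queue = [80, 77, 86]
enqueue(35): queue = [80, 77, 86, 35]
enqueue(45): queue = [80, 77, 86, 35, 45]
enqueue(92): queue = [80, 77, 86, 35, 45, 92]
enqueue(71): queue = [80, 77, 86, 35, 45, 92, 71]
dequeue(): queue = [77, 86, 35, 45, 92, 71]
dequeue(): queue = [86, 35, 45, 92, 71]
enqueue(98): queue = [86, 35, 45, 92, 71, 98]
dequeue(): queue = [35, 45, 92, 71, 98]

Answer: 35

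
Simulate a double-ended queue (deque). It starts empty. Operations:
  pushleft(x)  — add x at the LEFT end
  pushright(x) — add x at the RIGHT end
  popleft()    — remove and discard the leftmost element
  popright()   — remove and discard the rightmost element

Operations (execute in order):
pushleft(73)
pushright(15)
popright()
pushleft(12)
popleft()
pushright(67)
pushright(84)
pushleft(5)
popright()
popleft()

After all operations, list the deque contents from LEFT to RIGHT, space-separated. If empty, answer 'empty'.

Answer: 73 67

Derivation:
pushleft(73): [73]
pushright(15): [73, 15]
popright(): [73]
pushleft(12): [12, 73]
popleft(): [73]
pushright(67): [73, 67]
pushright(84): [73, 67, 84]
pushleft(5): [5, 73, 67, 84]
popright(): [5, 73, 67]
popleft(): [73, 67]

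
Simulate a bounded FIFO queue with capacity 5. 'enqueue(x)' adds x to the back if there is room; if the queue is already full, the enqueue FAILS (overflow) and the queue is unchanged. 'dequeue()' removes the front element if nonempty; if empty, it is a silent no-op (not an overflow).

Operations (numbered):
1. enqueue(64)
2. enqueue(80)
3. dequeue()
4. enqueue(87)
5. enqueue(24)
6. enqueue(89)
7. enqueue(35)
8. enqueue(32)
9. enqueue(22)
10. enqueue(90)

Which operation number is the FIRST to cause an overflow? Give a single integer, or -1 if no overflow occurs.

1. enqueue(64): size=1
2. enqueue(80): size=2
3. dequeue(): size=1
4. enqueue(87): size=2
5. enqueue(24): size=3
6. enqueue(89): size=4
7. enqueue(35): size=5
8. enqueue(32): size=5=cap → OVERFLOW (fail)
9. enqueue(22): size=5=cap → OVERFLOW (fail)
10. enqueue(90): size=5=cap → OVERFLOW (fail)

Answer: 8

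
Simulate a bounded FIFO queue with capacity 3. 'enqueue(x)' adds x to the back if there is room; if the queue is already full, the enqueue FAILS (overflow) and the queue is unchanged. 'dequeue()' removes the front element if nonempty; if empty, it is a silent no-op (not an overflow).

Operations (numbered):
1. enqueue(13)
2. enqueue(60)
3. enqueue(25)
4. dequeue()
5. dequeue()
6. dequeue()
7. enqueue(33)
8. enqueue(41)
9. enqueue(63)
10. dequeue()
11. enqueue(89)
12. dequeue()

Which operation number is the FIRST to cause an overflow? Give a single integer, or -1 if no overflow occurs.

1. enqueue(13): size=1
2. enqueue(60): size=2
3. enqueue(25): size=3
4. dequeue(): size=2
5. dequeue(): size=1
6. dequeue(): size=0
7. enqueue(33): size=1
8. enqueue(41): size=2
9. enqueue(63): size=3
10. dequeue(): size=2
11. enqueue(89): size=3
12. dequeue(): size=2

Answer: -1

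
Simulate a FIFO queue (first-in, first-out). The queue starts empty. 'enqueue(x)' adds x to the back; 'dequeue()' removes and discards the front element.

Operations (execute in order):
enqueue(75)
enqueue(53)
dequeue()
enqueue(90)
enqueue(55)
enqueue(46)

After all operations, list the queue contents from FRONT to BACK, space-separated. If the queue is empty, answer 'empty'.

enqueue(75): [75]
enqueue(53): [75, 53]
dequeue(): [53]
enqueue(90): [53, 90]
enqueue(55): [53, 90, 55]
enqueue(46): [53, 90, 55, 46]

Answer: 53 90 55 46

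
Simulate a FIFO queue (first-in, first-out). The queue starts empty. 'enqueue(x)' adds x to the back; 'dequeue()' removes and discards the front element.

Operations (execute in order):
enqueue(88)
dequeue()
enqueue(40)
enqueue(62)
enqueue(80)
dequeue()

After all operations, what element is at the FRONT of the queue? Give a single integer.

enqueue(88): queue = [88]
dequeue(): queue = []
enqueue(40): queue = [40]
enqueue(62): queue = [40, 62]
enqueue(80): queue = [40, 62, 80]
dequeue(): queue = [62, 80]

Answer: 62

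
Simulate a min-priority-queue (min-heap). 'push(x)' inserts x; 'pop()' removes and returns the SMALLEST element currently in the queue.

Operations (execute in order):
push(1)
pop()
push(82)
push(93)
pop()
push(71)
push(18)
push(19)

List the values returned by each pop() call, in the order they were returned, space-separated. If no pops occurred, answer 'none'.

push(1): heap contents = [1]
pop() → 1: heap contents = []
push(82): heap contents = [82]
push(93): heap contents = [82, 93]
pop() → 82: heap contents = [93]
push(71): heap contents = [71, 93]
push(18): heap contents = [18, 71, 93]
push(19): heap contents = [18, 19, 71, 93]

Answer: 1 82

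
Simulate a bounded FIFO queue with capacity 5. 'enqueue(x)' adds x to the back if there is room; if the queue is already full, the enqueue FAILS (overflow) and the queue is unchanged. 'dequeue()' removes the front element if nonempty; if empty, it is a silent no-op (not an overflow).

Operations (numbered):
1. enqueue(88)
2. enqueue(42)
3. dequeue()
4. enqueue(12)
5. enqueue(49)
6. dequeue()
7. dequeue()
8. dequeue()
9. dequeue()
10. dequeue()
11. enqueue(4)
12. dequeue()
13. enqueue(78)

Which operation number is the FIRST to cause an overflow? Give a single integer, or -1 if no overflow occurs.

Answer: -1

Derivation:
1. enqueue(88): size=1
2. enqueue(42): size=2
3. dequeue(): size=1
4. enqueue(12): size=2
5. enqueue(49): size=3
6. dequeue(): size=2
7. dequeue(): size=1
8. dequeue(): size=0
9. dequeue(): empty, no-op, size=0
10. dequeue(): empty, no-op, size=0
11. enqueue(4): size=1
12. dequeue(): size=0
13. enqueue(78): size=1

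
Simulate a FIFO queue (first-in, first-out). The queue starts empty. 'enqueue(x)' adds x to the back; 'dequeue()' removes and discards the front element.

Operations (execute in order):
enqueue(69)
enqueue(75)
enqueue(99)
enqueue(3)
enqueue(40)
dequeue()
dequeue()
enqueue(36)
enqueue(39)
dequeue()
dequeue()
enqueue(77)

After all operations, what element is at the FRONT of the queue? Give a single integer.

enqueue(69): queue = [69]
enqueue(75): queue = [69, 75]
enqueue(99): queue = [69, 75, 99]
enqueue(3): queue = [69, 75, 99, 3]
enqueue(40): queue = [69, 75, 99, 3, 40]
dequeue(): queue = [75, 99, 3, 40]
dequeue(): queue = [99, 3, 40]
enqueue(36): queue = [99, 3, 40, 36]
enqueue(39): queue = [99, 3, 40, 36, 39]
dequeue(): queue = [3, 40, 36, 39]
dequeue(): queue = [40, 36, 39]
enqueue(77): queue = [40, 36, 39, 77]

Answer: 40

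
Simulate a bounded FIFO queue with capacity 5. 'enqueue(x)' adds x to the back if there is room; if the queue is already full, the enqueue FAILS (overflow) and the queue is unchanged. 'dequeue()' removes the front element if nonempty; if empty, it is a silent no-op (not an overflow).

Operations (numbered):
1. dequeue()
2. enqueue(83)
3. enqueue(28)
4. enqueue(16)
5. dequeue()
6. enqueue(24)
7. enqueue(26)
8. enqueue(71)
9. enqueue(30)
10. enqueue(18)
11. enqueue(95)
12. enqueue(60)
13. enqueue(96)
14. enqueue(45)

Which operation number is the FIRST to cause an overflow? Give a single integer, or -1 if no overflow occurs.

Answer: 9

Derivation:
1. dequeue(): empty, no-op, size=0
2. enqueue(83): size=1
3. enqueue(28): size=2
4. enqueue(16): size=3
5. dequeue(): size=2
6. enqueue(24): size=3
7. enqueue(26): size=4
8. enqueue(71): size=5
9. enqueue(30): size=5=cap → OVERFLOW (fail)
10. enqueue(18): size=5=cap → OVERFLOW (fail)
11. enqueue(95): size=5=cap → OVERFLOW (fail)
12. enqueue(60): size=5=cap → OVERFLOW (fail)
13. enqueue(96): size=5=cap → OVERFLOW (fail)
14. enqueue(45): size=5=cap → OVERFLOW (fail)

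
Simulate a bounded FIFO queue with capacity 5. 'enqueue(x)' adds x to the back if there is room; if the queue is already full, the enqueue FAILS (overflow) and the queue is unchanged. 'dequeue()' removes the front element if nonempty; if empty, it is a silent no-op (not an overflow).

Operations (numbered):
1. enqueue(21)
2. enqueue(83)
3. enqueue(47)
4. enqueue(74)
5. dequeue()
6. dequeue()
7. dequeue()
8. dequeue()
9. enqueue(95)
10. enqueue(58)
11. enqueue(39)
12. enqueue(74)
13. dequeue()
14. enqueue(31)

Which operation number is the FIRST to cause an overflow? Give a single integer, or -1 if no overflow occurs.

Answer: -1

Derivation:
1. enqueue(21): size=1
2. enqueue(83): size=2
3. enqueue(47): size=3
4. enqueue(74): size=4
5. dequeue(): size=3
6. dequeue(): size=2
7. dequeue(): size=1
8. dequeue(): size=0
9. enqueue(95): size=1
10. enqueue(58): size=2
11. enqueue(39): size=3
12. enqueue(74): size=4
13. dequeue(): size=3
14. enqueue(31): size=4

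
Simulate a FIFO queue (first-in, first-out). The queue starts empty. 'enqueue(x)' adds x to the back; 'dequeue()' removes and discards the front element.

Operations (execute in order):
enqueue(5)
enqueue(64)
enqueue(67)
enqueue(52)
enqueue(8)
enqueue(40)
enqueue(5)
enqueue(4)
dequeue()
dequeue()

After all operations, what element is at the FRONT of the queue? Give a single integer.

enqueue(5): queue = [5]
enqueue(64): queue = [5, 64]
enqueue(67): queue = [5, 64, 67]
enqueue(52): queue = [5, 64, 67, 52]
enqueue(8): queue = [5, 64, 67, 52, 8]
enqueue(40): queue = [5, 64, 67, 52, 8, 40]
enqueue(5): queue = [5, 64, 67, 52, 8, 40, 5]
enqueue(4): queue = [5, 64, 67, 52, 8, 40, 5, 4]
dequeue(): queue = [64, 67, 52, 8, 40, 5, 4]
dequeue(): queue = [67, 52, 8, 40, 5, 4]

Answer: 67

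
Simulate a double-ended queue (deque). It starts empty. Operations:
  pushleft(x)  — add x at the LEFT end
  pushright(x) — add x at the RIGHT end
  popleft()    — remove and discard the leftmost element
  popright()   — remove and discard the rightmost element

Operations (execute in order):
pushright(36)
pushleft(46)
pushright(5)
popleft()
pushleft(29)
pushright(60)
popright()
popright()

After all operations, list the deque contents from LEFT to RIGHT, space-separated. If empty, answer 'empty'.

pushright(36): [36]
pushleft(46): [46, 36]
pushright(5): [46, 36, 5]
popleft(): [36, 5]
pushleft(29): [29, 36, 5]
pushright(60): [29, 36, 5, 60]
popright(): [29, 36, 5]
popright(): [29, 36]

Answer: 29 36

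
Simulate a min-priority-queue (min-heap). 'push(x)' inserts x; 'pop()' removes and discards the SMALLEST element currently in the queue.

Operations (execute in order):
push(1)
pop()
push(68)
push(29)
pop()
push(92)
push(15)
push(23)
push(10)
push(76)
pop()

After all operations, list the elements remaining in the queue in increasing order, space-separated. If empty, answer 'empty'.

Answer: 15 23 68 76 92

Derivation:
push(1): heap contents = [1]
pop() → 1: heap contents = []
push(68): heap contents = [68]
push(29): heap contents = [29, 68]
pop() → 29: heap contents = [68]
push(92): heap contents = [68, 92]
push(15): heap contents = [15, 68, 92]
push(23): heap contents = [15, 23, 68, 92]
push(10): heap contents = [10, 15, 23, 68, 92]
push(76): heap contents = [10, 15, 23, 68, 76, 92]
pop() → 10: heap contents = [15, 23, 68, 76, 92]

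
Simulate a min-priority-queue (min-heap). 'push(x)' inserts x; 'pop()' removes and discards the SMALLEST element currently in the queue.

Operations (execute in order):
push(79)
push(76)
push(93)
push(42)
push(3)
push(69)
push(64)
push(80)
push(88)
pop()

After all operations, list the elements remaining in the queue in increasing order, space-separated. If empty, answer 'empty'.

Answer: 42 64 69 76 79 80 88 93

Derivation:
push(79): heap contents = [79]
push(76): heap contents = [76, 79]
push(93): heap contents = [76, 79, 93]
push(42): heap contents = [42, 76, 79, 93]
push(3): heap contents = [3, 42, 76, 79, 93]
push(69): heap contents = [3, 42, 69, 76, 79, 93]
push(64): heap contents = [3, 42, 64, 69, 76, 79, 93]
push(80): heap contents = [3, 42, 64, 69, 76, 79, 80, 93]
push(88): heap contents = [3, 42, 64, 69, 76, 79, 80, 88, 93]
pop() → 3: heap contents = [42, 64, 69, 76, 79, 80, 88, 93]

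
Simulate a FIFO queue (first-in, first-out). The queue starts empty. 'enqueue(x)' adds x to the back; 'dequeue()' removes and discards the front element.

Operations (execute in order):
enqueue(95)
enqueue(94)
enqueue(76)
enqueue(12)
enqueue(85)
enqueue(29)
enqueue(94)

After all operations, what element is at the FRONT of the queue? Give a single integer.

enqueue(95): queue = [95]
enqueue(94): queue = [95, 94]
enqueue(76): queue = [95, 94, 76]
enqueue(12): queue = [95, 94, 76, 12]
enqueue(85): queue = [95, 94, 76, 12, 85]
enqueue(29): queue = [95, 94, 76, 12, 85, 29]
enqueue(94): queue = [95, 94, 76, 12, 85, 29, 94]

Answer: 95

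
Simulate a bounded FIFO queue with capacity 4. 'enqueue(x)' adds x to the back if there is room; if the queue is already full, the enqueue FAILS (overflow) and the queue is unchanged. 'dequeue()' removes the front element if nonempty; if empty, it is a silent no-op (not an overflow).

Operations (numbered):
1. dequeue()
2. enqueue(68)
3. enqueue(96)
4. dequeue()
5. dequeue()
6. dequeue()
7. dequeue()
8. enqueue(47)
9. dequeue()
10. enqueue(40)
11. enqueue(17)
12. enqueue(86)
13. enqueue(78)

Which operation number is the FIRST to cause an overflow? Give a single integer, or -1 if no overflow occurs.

Answer: -1

Derivation:
1. dequeue(): empty, no-op, size=0
2. enqueue(68): size=1
3. enqueue(96): size=2
4. dequeue(): size=1
5. dequeue(): size=0
6. dequeue(): empty, no-op, size=0
7. dequeue(): empty, no-op, size=0
8. enqueue(47): size=1
9. dequeue(): size=0
10. enqueue(40): size=1
11. enqueue(17): size=2
12. enqueue(86): size=3
13. enqueue(78): size=4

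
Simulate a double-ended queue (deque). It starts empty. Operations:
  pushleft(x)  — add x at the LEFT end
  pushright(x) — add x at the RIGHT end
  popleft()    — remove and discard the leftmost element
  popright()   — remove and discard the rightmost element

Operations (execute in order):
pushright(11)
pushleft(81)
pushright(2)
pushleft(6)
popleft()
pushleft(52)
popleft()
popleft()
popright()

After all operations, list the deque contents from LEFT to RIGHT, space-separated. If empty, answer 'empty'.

pushright(11): [11]
pushleft(81): [81, 11]
pushright(2): [81, 11, 2]
pushleft(6): [6, 81, 11, 2]
popleft(): [81, 11, 2]
pushleft(52): [52, 81, 11, 2]
popleft(): [81, 11, 2]
popleft(): [11, 2]
popright(): [11]

Answer: 11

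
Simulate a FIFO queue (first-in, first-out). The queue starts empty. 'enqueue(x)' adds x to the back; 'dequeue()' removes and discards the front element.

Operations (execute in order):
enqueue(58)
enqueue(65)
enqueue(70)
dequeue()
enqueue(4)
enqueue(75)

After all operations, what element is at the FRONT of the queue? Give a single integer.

Answer: 65

Derivation:
enqueue(58): queue = [58]
enqueue(65): queue = [58, 65]
enqueue(70): queue = [58, 65, 70]
dequeue(): queue = [65, 70]
enqueue(4): queue = [65, 70, 4]
enqueue(75): queue = [65, 70, 4, 75]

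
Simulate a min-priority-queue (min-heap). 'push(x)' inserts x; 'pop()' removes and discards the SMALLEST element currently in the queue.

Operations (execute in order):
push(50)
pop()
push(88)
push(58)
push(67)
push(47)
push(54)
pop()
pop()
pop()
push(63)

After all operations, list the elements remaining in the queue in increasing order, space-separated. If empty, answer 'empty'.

Answer: 63 67 88

Derivation:
push(50): heap contents = [50]
pop() → 50: heap contents = []
push(88): heap contents = [88]
push(58): heap contents = [58, 88]
push(67): heap contents = [58, 67, 88]
push(47): heap contents = [47, 58, 67, 88]
push(54): heap contents = [47, 54, 58, 67, 88]
pop() → 47: heap contents = [54, 58, 67, 88]
pop() → 54: heap contents = [58, 67, 88]
pop() → 58: heap contents = [67, 88]
push(63): heap contents = [63, 67, 88]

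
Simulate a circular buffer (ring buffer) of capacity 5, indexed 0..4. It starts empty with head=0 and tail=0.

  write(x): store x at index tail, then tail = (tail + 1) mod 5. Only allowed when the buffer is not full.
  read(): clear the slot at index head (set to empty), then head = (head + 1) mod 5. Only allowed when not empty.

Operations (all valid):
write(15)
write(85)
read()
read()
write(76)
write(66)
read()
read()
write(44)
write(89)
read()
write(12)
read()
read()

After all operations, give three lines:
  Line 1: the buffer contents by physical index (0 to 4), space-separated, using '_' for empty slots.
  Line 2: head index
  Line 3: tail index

Answer: _ _ _ _ _
2
2

Derivation:
write(15): buf=[15 _ _ _ _], head=0, tail=1, size=1
write(85): buf=[15 85 _ _ _], head=0, tail=2, size=2
read(): buf=[_ 85 _ _ _], head=1, tail=2, size=1
read(): buf=[_ _ _ _ _], head=2, tail=2, size=0
write(76): buf=[_ _ 76 _ _], head=2, tail=3, size=1
write(66): buf=[_ _ 76 66 _], head=2, tail=4, size=2
read(): buf=[_ _ _ 66 _], head=3, tail=4, size=1
read(): buf=[_ _ _ _ _], head=4, tail=4, size=0
write(44): buf=[_ _ _ _ 44], head=4, tail=0, size=1
write(89): buf=[89 _ _ _ 44], head=4, tail=1, size=2
read(): buf=[89 _ _ _ _], head=0, tail=1, size=1
write(12): buf=[89 12 _ _ _], head=0, tail=2, size=2
read(): buf=[_ 12 _ _ _], head=1, tail=2, size=1
read(): buf=[_ _ _ _ _], head=2, tail=2, size=0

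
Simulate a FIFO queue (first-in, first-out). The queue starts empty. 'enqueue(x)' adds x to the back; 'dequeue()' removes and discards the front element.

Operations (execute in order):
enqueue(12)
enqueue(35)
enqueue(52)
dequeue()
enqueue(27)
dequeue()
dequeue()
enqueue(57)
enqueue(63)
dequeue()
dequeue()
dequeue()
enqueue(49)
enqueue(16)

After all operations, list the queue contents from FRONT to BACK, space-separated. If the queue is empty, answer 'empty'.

Answer: 49 16

Derivation:
enqueue(12): [12]
enqueue(35): [12, 35]
enqueue(52): [12, 35, 52]
dequeue(): [35, 52]
enqueue(27): [35, 52, 27]
dequeue(): [52, 27]
dequeue(): [27]
enqueue(57): [27, 57]
enqueue(63): [27, 57, 63]
dequeue(): [57, 63]
dequeue(): [63]
dequeue(): []
enqueue(49): [49]
enqueue(16): [49, 16]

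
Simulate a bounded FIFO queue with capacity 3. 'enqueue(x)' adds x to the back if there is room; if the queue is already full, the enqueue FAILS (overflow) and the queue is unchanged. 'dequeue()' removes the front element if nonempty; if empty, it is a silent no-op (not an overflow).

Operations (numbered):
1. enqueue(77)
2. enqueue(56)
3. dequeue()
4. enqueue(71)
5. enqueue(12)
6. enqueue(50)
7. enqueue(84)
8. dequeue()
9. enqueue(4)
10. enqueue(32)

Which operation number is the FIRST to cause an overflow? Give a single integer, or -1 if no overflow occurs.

Answer: 6

Derivation:
1. enqueue(77): size=1
2. enqueue(56): size=2
3. dequeue(): size=1
4. enqueue(71): size=2
5. enqueue(12): size=3
6. enqueue(50): size=3=cap → OVERFLOW (fail)
7. enqueue(84): size=3=cap → OVERFLOW (fail)
8. dequeue(): size=2
9. enqueue(4): size=3
10. enqueue(32): size=3=cap → OVERFLOW (fail)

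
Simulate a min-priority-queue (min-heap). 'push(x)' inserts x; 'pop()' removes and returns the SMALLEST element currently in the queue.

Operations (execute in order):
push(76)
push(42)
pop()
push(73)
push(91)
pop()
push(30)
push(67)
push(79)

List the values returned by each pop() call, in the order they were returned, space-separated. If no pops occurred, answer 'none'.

Answer: 42 73

Derivation:
push(76): heap contents = [76]
push(42): heap contents = [42, 76]
pop() → 42: heap contents = [76]
push(73): heap contents = [73, 76]
push(91): heap contents = [73, 76, 91]
pop() → 73: heap contents = [76, 91]
push(30): heap contents = [30, 76, 91]
push(67): heap contents = [30, 67, 76, 91]
push(79): heap contents = [30, 67, 76, 79, 91]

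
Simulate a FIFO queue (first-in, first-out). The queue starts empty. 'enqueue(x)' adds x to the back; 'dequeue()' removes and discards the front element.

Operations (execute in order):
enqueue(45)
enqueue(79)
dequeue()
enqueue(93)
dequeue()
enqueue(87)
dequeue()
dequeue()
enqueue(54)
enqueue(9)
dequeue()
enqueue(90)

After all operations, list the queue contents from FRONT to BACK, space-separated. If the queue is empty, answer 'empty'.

Answer: 9 90

Derivation:
enqueue(45): [45]
enqueue(79): [45, 79]
dequeue(): [79]
enqueue(93): [79, 93]
dequeue(): [93]
enqueue(87): [93, 87]
dequeue(): [87]
dequeue(): []
enqueue(54): [54]
enqueue(9): [54, 9]
dequeue(): [9]
enqueue(90): [9, 90]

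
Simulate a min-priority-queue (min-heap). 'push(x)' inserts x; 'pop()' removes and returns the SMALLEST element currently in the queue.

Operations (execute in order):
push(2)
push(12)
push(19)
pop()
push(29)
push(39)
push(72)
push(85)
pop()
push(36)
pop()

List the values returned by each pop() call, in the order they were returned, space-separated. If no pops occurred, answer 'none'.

push(2): heap contents = [2]
push(12): heap contents = [2, 12]
push(19): heap contents = [2, 12, 19]
pop() → 2: heap contents = [12, 19]
push(29): heap contents = [12, 19, 29]
push(39): heap contents = [12, 19, 29, 39]
push(72): heap contents = [12, 19, 29, 39, 72]
push(85): heap contents = [12, 19, 29, 39, 72, 85]
pop() → 12: heap contents = [19, 29, 39, 72, 85]
push(36): heap contents = [19, 29, 36, 39, 72, 85]
pop() → 19: heap contents = [29, 36, 39, 72, 85]

Answer: 2 12 19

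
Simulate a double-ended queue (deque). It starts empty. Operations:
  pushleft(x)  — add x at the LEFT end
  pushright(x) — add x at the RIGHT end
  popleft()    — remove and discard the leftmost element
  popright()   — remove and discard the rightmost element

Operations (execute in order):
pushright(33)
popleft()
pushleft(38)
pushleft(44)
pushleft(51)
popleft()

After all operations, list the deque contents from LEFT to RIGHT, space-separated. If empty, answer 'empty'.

pushright(33): [33]
popleft(): []
pushleft(38): [38]
pushleft(44): [44, 38]
pushleft(51): [51, 44, 38]
popleft(): [44, 38]

Answer: 44 38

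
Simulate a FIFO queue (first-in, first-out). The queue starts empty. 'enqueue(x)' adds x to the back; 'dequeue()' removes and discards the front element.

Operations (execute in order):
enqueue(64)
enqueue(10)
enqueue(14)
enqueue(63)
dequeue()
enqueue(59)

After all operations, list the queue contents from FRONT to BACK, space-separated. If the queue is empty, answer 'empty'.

Answer: 10 14 63 59

Derivation:
enqueue(64): [64]
enqueue(10): [64, 10]
enqueue(14): [64, 10, 14]
enqueue(63): [64, 10, 14, 63]
dequeue(): [10, 14, 63]
enqueue(59): [10, 14, 63, 59]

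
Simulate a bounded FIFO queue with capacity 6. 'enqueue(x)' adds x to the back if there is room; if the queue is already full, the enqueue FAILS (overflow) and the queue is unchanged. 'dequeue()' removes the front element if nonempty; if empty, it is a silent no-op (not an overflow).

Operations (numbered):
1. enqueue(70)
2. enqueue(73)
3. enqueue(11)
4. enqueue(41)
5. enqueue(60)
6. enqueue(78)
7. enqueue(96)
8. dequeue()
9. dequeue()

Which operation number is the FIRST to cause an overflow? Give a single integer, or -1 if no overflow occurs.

Answer: 7

Derivation:
1. enqueue(70): size=1
2. enqueue(73): size=2
3. enqueue(11): size=3
4. enqueue(41): size=4
5. enqueue(60): size=5
6. enqueue(78): size=6
7. enqueue(96): size=6=cap → OVERFLOW (fail)
8. dequeue(): size=5
9. dequeue(): size=4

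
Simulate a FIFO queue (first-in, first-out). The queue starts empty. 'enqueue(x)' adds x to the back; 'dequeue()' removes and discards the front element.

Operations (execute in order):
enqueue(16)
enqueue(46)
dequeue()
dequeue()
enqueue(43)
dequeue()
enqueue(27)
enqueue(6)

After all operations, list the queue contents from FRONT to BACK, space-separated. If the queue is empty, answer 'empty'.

Answer: 27 6

Derivation:
enqueue(16): [16]
enqueue(46): [16, 46]
dequeue(): [46]
dequeue(): []
enqueue(43): [43]
dequeue(): []
enqueue(27): [27]
enqueue(6): [27, 6]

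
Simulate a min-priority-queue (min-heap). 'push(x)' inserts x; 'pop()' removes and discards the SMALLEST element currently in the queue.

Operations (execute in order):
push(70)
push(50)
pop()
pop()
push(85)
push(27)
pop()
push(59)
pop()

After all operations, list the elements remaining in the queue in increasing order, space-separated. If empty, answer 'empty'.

push(70): heap contents = [70]
push(50): heap contents = [50, 70]
pop() → 50: heap contents = [70]
pop() → 70: heap contents = []
push(85): heap contents = [85]
push(27): heap contents = [27, 85]
pop() → 27: heap contents = [85]
push(59): heap contents = [59, 85]
pop() → 59: heap contents = [85]

Answer: 85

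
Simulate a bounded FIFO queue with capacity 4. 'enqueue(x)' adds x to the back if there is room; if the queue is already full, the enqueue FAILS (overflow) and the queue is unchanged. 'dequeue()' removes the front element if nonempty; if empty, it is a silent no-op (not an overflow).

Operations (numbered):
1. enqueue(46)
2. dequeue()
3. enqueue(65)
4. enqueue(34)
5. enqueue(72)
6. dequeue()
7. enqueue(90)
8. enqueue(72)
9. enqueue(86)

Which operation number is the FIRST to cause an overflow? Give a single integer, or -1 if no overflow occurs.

1. enqueue(46): size=1
2. dequeue(): size=0
3. enqueue(65): size=1
4. enqueue(34): size=2
5. enqueue(72): size=3
6. dequeue(): size=2
7. enqueue(90): size=3
8. enqueue(72): size=4
9. enqueue(86): size=4=cap → OVERFLOW (fail)

Answer: 9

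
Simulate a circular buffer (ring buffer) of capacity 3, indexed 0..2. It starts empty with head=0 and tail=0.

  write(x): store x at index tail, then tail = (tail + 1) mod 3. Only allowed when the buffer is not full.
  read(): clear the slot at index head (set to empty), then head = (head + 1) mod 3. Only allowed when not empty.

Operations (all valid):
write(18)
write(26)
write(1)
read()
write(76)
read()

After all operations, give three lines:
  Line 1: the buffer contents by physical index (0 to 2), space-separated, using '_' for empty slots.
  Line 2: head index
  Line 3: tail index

write(18): buf=[18 _ _], head=0, tail=1, size=1
write(26): buf=[18 26 _], head=0, tail=2, size=2
write(1): buf=[18 26 1], head=0, tail=0, size=3
read(): buf=[_ 26 1], head=1, tail=0, size=2
write(76): buf=[76 26 1], head=1, tail=1, size=3
read(): buf=[76 _ 1], head=2, tail=1, size=2

Answer: 76 _ 1
2
1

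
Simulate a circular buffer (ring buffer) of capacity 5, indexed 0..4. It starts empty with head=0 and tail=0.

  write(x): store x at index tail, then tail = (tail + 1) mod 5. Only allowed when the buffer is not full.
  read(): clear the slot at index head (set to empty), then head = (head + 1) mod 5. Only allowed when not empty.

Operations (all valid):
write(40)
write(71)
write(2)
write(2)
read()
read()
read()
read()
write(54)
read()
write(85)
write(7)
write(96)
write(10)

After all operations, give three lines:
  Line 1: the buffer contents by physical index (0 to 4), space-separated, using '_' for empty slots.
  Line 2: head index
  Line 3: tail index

Answer: 85 7 96 10 _
0
4

Derivation:
write(40): buf=[40 _ _ _ _], head=0, tail=1, size=1
write(71): buf=[40 71 _ _ _], head=0, tail=2, size=2
write(2): buf=[40 71 2 _ _], head=0, tail=3, size=3
write(2): buf=[40 71 2 2 _], head=0, tail=4, size=4
read(): buf=[_ 71 2 2 _], head=1, tail=4, size=3
read(): buf=[_ _ 2 2 _], head=2, tail=4, size=2
read(): buf=[_ _ _ 2 _], head=3, tail=4, size=1
read(): buf=[_ _ _ _ _], head=4, tail=4, size=0
write(54): buf=[_ _ _ _ 54], head=4, tail=0, size=1
read(): buf=[_ _ _ _ _], head=0, tail=0, size=0
write(85): buf=[85 _ _ _ _], head=0, tail=1, size=1
write(7): buf=[85 7 _ _ _], head=0, tail=2, size=2
write(96): buf=[85 7 96 _ _], head=0, tail=3, size=3
write(10): buf=[85 7 96 10 _], head=0, tail=4, size=4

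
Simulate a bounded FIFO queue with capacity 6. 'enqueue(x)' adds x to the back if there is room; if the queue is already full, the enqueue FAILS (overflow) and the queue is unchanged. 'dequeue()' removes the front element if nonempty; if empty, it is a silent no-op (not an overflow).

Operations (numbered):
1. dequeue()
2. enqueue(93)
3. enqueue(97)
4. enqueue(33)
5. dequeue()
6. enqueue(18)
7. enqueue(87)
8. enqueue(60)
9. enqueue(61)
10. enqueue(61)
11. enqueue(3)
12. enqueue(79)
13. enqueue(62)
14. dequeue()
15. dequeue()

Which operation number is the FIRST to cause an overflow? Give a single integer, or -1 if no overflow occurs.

1. dequeue(): empty, no-op, size=0
2. enqueue(93): size=1
3. enqueue(97): size=2
4. enqueue(33): size=3
5. dequeue(): size=2
6. enqueue(18): size=3
7. enqueue(87): size=4
8. enqueue(60): size=5
9. enqueue(61): size=6
10. enqueue(61): size=6=cap → OVERFLOW (fail)
11. enqueue(3): size=6=cap → OVERFLOW (fail)
12. enqueue(79): size=6=cap → OVERFLOW (fail)
13. enqueue(62): size=6=cap → OVERFLOW (fail)
14. dequeue(): size=5
15. dequeue(): size=4

Answer: 10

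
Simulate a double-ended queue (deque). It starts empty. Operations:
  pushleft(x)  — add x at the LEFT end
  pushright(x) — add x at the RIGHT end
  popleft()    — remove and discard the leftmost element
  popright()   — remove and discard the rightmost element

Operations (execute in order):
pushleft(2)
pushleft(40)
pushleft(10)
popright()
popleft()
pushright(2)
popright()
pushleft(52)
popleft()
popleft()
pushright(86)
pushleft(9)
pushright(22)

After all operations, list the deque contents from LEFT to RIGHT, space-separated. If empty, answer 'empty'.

pushleft(2): [2]
pushleft(40): [40, 2]
pushleft(10): [10, 40, 2]
popright(): [10, 40]
popleft(): [40]
pushright(2): [40, 2]
popright(): [40]
pushleft(52): [52, 40]
popleft(): [40]
popleft(): []
pushright(86): [86]
pushleft(9): [9, 86]
pushright(22): [9, 86, 22]

Answer: 9 86 22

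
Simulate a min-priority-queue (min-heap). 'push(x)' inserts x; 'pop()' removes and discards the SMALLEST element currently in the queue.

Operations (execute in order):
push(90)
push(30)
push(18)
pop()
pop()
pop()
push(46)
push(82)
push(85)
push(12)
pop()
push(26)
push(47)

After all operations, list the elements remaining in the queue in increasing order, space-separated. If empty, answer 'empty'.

Answer: 26 46 47 82 85

Derivation:
push(90): heap contents = [90]
push(30): heap contents = [30, 90]
push(18): heap contents = [18, 30, 90]
pop() → 18: heap contents = [30, 90]
pop() → 30: heap contents = [90]
pop() → 90: heap contents = []
push(46): heap contents = [46]
push(82): heap contents = [46, 82]
push(85): heap contents = [46, 82, 85]
push(12): heap contents = [12, 46, 82, 85]
pop() → 12: heap contents = [46, 82, 85]
push(26): heap contents = [26, 46, 82, 85]
push(47): heap contents = [26, 46, 47, 82, 85]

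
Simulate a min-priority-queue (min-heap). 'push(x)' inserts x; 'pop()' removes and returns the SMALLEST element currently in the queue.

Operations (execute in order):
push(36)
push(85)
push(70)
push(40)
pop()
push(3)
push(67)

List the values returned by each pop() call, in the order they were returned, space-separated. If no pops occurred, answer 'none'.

Answer: 36

Derivation:
push(36): heap contents = [36]
push(85): heap contents = [36, 85]
push(70): heap contents = [36, 70, 85]
push(40): heap contents = [36, 40, 70, 85]
pop() → 36: heap contents = [40, 70, 85]
push(3): heap contents = [3, 40, 70, 85]
push(67): heap contents = [3, 40, 67, 70, 85]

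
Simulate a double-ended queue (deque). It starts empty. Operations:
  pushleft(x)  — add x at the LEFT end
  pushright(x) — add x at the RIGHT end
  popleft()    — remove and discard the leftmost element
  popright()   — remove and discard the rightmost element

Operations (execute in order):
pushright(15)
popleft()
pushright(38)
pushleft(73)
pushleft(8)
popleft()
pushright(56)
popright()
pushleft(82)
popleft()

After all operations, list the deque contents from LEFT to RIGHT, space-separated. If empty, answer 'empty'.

Answer: 73 38

Derivation:
pushright(15): [15]
popleft(): []
pushright(38): [38]
pushleft(73): [73, 38]
pushleft(8): [8, 73, 38]
popleft(): [73, 38]
pushright(56): [73, 38, 56]
popright(): [73, 38]
pushleft(82): [82, 73, 38]
popleft(): [73, 38]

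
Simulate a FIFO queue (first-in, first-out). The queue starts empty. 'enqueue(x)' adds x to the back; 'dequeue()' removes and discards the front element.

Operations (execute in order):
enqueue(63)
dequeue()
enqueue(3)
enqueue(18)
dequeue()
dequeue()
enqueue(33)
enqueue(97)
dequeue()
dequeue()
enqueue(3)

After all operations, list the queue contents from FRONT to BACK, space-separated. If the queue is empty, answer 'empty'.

Answer: 3

Derivation:
enqueue(63): [63]
dequeue(): []
enqueue(3): [3]
enqueue(18): [3, 18]
dequeue(): [18]
dequeue(): []
enqueue(33): [33]
enqueue(97): [33, 97]
dequeue(): [97]
dequeue(): []
enqueue(3): [3]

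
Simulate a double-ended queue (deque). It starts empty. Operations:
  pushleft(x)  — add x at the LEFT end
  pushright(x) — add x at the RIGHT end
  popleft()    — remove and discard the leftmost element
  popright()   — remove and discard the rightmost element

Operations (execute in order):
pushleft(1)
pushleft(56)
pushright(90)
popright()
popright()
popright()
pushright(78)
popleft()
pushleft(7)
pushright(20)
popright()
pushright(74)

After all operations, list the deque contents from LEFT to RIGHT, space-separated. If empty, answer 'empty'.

pushleft(1): [1]
pushleft(56): [56, 1]
pushright(90): [56, 1, 90]
popright(): [56, 1]
popright(): [56]
popright(): []
pushright(78): [78]
popleft(): []
pushleft(7): [7]
pushright(20): [7, 20]
popright(): [7]
pushright(74): [7, 74]

Answer: 7 74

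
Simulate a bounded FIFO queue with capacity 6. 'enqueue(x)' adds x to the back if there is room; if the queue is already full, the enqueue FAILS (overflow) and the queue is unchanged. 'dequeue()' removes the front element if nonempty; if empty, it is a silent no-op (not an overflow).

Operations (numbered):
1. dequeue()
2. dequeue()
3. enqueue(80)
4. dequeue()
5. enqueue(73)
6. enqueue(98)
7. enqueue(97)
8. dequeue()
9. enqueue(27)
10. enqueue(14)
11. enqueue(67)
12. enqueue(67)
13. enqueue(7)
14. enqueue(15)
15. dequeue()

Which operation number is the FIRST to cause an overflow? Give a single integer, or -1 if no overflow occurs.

Answer: 13

Derivation:
1. dequeue(): empty, no-op, size=0
2. dequeue(): empty, no-op, size=0
3. enqueue(80): size=1
4. dequeue(): size=0
5. enqueue(73): size=1
6. enqueue(98): size=2
7. enqueue(97): size=3
8. dequeue(): size=2
9. enqueue(27): size=3
10. enqueue(14): size=4
11. enqueue(67): size=5
12. enqueue(67): size=6
13. enqueue(7): size=6=cap → OVERFLOW (fail)
14. enqueue(15): size=6=cap → OVERFLOW (fail)
15. dequeue(): size=5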